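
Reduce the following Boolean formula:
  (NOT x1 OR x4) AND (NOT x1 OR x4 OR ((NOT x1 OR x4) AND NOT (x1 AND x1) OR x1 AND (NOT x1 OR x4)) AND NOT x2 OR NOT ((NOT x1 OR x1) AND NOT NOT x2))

(NOT x1 OR x4) AND (NOT x1 OR x4 OR ((NOT x1 OR x4) AND NOT (x1 AND x1) OR x1 AND (NOT x1 OR x4)) AND NOT x2 OR NOT ((NOT x1 OR x1) AND NOT NOT x2))
= (NOT x1 OR x4) AND (NOT x1 OR x4 OR ((NOT x1 OR x4) AND NOT (x1 AND x1) OR x1 AND (NOT x1 OR x4)) AND NOT x2 OR NOT NOT NOT x2)   [complement / identity]
= (NOT x1 OR x4) AND (NOT x1 OR x4 OR ((NOT x1 OR x4) AND NOT x1 OR x1 AND (NOT x1 OR x4)) AND NOT x2 OR NOT NOT NOT x2)   [idempotence]
= (NOT x1 OR x4) AND (NOT x1 OR x4 OR ((NOT x1 OR x4) AND NOT x1 OR x1 AND (NOT x1 OR x4)) AND NOT x2 OR NOT x2)   [double negation]
= (NOT x1 OR x4) AND (NOT x1 OR x4 OR (NOT x1 OR x4) AND NOT x2 OR NOT x2)   [distribution]
= (NOT x1 OR x4) AND (NOT x1 OR x4 OR NOT x2)   [absorption]
= NOT x1 OR x4   [absorption]

NOT x1 OR x4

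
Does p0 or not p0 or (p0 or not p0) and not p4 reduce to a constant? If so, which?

p0 or not p0 or (p0 or not p0) and not p4
= p0 or not p0
= True

yes, True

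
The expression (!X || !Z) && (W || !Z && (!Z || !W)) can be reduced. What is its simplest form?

!X && W || !Z

(!X || !Z) && (W || !Z && (!Z || !W))
= (!X || !Z) && (W || !Z)
= !X && W || !Z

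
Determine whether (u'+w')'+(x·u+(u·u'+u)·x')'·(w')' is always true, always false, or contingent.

contingent

(u'+w')'+(x·u+(u·u'+u)·x')'·(w')'
= (u'+w')'+(x·u+u·x')'·(w')'   (complement / identity)
= u·w+(x·u+u·x')'·(w')'   (De Morgan)
= u·w+u'·(w')'   (distribution)
= u·w+u'·w   (double negation)
= w   (distribution)
This depends on w, so it is not a constant.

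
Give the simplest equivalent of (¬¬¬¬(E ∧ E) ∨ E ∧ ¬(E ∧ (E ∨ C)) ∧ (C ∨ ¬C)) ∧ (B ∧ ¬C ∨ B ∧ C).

E ∧ B

(¬¬¬¬(E ∧ E) ∨ E ∧ ¬(E ∧ (E ∨ C)) ∧ (C ∨ ¬C)) ∧ (B ∧ ¬C ∨ B ∧ C)
= (¬¬¬¬(E ∧ E) ∨ E ∧ ¬E ∧ (C ∨ ¬C)) ∧ (B ∧ ¬C ∨ B ∧ C)   (absorption)
= (¬¬(E ∧ E) ∨ E ∧ ¬E ∧ (C ∨ ¬C)) ∧ (B ∧ ¬C ∨ B ∧ C)   (double negation)
= (E ∧ E ∨ E ∧ ¬E ∧ (C ∨ ¬C)) ∧ (B ∧ ¬C ∨ B ∧ C)   (double negation)
= (E ∧ E ∨ E ∧ ¬E ∧ (C ∨ ¬C)) ∧ B   (distribution)
= (E ∧ E ∨ E ∧ ¬E) ∧ B   (complement / identity)
= E ∧ B   (distribution)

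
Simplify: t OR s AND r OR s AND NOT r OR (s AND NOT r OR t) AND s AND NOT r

t OR s

t OR s AND r OR s AND NOT r OR (s AND NOT r OR t) AND s AND NOT r
= t OR s OR (s AND NOT r OR t) AND s AND NOT r   — distribution
= t OR s OR s AND NOT r   — absorption
= t OR s   — absorption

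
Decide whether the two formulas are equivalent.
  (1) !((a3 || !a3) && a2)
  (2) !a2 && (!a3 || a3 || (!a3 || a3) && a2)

Yes

E1: !((a3 || !a3) && a2)
    = !a2   [complement / identity]
E2: !a2 && (!a3 || a3 || (!a3 || a3) && a2)
    = !a2 && (!a3 || a3)   [absorption]
    = !a2   [complement / identity]
Both reduce to !a2, so they are equivalent.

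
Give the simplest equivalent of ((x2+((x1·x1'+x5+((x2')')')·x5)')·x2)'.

((x2+((x1·x1'+x5+((x2')')')·x5)')·x2)'
= ((x2+((x5+((x2')')')·x5)')·x2)'   — complement / identity
= ((x2+((x5+x2')·x5)')·x2)'   — double negation
= ((x2+x5')·x2)'   — absorption
= x2'   — absorption

x2'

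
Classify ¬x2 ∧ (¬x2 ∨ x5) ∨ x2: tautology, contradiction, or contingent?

tautology

¬x2 ∧ (¬x2 ∨ x5) ∨ x2
= ¬x2 ∨ x2   (absorption)
= True   (complement)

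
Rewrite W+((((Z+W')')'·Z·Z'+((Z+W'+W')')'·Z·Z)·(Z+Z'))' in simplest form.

W+((((Z+W')')'·Z·Z'+((Z+W'+W')')'·Z·Z)·(Z+Z'))'
= W+((((Z+W')')'·Z·Z'+((Z+W')')'·Z·Z)·(Z+Z'))'   [idempotence]
= W+(((Z+W')')'·Z·Z'+((Z+W')')'·Z·Z)'   [complement / identity]
= W+(((Z+W')')'·Z)'   [distribution]
= W+((Z+W')·Z)'   [double negation]
= W+Z'   [absorption]

W+Z'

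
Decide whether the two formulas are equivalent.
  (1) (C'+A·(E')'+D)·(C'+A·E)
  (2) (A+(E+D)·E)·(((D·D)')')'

E1: (C'+A·(E')'+D)·(C'+A·E)
    = (C'+A·E+D)·(C'+A·E)   [double negation]
    = C'+A·E   [absorption]
E2: (A+(E+D)·E)·(((D·D)')')'
    = (A+E)·(((D·D)')')'   [absorption]
    = (A+E)·((D')')'   [idempotence]
    = (A+E)·D'   [double negation]
These differ: at A=0, C=0, D=1, E=0, E1 = 1 but E2 = 0.

No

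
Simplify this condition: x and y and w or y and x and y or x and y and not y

x and y

x and y and w or y and x and y or x and y and not y
= x and y and w or x and y
= x and y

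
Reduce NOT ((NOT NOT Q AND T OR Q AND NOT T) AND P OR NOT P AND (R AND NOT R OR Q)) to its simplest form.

NOT Q

NOT ((NOT NOT Q AND T OR Q AND NOT T) AND P OR NOT P AND (R AND NOT R OR Q))
= NOT ((Q AND T OR Q AND NOT T) AND P OR NOT P AND (R AND NOT R OR Q))   — double negation
= NOT ((Q AND T OR Q AND NOT T) AND P OR NOT P AND Q)   — complement / identity
= NOT (Q AND P OR NOT P AND Q)   — distribution
= NOT Q   — distribution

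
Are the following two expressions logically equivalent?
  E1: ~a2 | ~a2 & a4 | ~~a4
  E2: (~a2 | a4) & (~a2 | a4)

E1: ~a2 | ~a2 & a4 | ~~a4
    = ~a2 | ~a2 & a4 | a4   [double negation]
    = ~a2 | a4   [absorption]
E2: (~a2 | a4) & (~a2 | a4)
    = ~a2 | a4   [idempotence]
Both reduce to ~a2 | a4, so they are equivalent.

Yes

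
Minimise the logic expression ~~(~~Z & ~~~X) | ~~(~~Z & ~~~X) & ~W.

~~(~~Z & ~~~X) | ~~(~~Z & ~~~X) & ~W
= ~~(~~Z & ~~~X)   [absorption]
= ~(~Z | ~~X)   [De Morgan]
= Z & ~X   [De Morgan]

Z & ~X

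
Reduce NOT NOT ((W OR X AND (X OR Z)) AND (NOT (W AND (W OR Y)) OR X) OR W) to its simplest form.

X OR W

NOT NOT ((W OR X AND (X OR Z)) AND (NOT (W AND (W OR Y)) OR X) OR W)
= NOT NOT ((W OR X) AND (NOT (W AND (W OR Y)) OR X) OR W)   — absorption
= NOT NOT (X OR W AND NOT (W AND (W OR Y)) OR W)   — distribution
= NOT NOT (X OR W AND NOT W OR W)   — absorption
= NOT NOT (X OR W)   — complement / identity
= X OR W   — double negation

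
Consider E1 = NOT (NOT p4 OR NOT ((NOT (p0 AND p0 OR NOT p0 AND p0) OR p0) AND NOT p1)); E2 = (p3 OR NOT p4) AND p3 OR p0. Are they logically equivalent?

E1: NOT (NOT p4 OR NOT ((NOT (p0 AND p0 OR NOT p0 AND p0) OR p0) AND NOT p1))
    = NOT (NOT p4 OR NOT ((NOT p0 OR p0) AND NOT p1))
    = NOT (NOT p4 OR NOT NOT p1)
    = p4 AND NOT p1
E2: (p3 OR NOT p4) AND p3 OR p0
    = p3 OR p0
These differ: at p0=1, p1=1, p3=0, p4=0, E1 = 0 but E2 = 1.

No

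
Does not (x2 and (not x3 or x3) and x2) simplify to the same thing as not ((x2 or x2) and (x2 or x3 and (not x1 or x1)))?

Yes

E1: not (x2 and (not x3 or x3) and x2)
    = not (x2 and x2)   [complement / identity]
    = not x2   [idempotence]
E2: not ((x2 or x2) and (x2 or x3 and (not x1 or x1)))
    = not ((x2 or x2) and (x2 or x3))   [complement / identity]
    = not (x2 and x3 or x2)   [distribution]
    = not x2   [absorption]
Both reduce to not x2, so they are equivalent.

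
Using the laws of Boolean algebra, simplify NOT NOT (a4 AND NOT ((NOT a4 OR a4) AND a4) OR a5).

a5

NOT NOT (a4 AND NOT ((NOT a4 OR a4) AND a4) OR a5)
= a4 AND NOT ((NOT a4 OR a4) AND a4) OR a5   [double negation]
= a4 AND NOT a4 OR a5   [complement / identity]
= a5   [complement / identity]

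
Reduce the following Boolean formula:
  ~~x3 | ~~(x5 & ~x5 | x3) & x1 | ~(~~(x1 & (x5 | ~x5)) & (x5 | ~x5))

~~x3 | ~~(x5 & ~x5 | x3) & x1 | ~(~~(x1 & (x5 | ~x5)) & (x5 | ~x5))
= ~~x3 | ~~(x5 & ~x5 | x3) & x1 | ~(~~x1 & (x5 | ~x5))   — complement / identity
= ~~x3 | ~~x3 & x1 | ~(~~x1 & (x5 | ~x5))   — complement / identity
= ~~x3 | ~~x3 & x1 | ~~~x1   — complement / identity
= ~~x3 | ~~~x1   — absorption
= x3 | ~~~x1   — double negation
= x3 | ~x1   — double negation

x3 | ~x1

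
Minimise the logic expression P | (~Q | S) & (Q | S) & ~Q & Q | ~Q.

P | ~Q

P | (~Q | S) & (Q | S) & ~Q & Q | ~Q
= P | (~Q & Q | S) & ~Q & Q | ~Q
= P | ~Q & Q | ~Q
= P | ~Q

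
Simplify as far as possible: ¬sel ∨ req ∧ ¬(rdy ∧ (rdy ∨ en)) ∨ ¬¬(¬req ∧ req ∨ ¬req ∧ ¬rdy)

¬sel ∨ req ∧ ¬(rdy ∧ (rdy ∨ en)) ∨ ¬¬(¬req ∧ req ∨ ¬req ∧ ¬rdy)
= ¬sel ∨ req ∧ ¬(rdy ∧ (rdy ∨ en)) ∨ ¬req ∧ req ∨ ¬req ∧ ¬rdy   (double negation)
= ¬sel ∨ req ∧ ¬(rdy ∧ (rdy ∨ en)) ∨ ¬req ∧ ¬rdy   (complement / identity)
= ¬sel ∨ req ∧ ¬rdy ∨ ¬req ∧ ¬rdy   (absorption)
= ¬sel ∨ ¬rdy   (distribution)

¬sel ∨ ¬rdy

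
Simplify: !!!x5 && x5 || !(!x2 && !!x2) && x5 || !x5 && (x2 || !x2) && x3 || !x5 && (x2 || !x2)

true

!!!x5 && x5 || !(!x2 && !!x2) && x5 || !x5 && (x2 || !x2) && x3 || !x5 && (x2 || !x2)
= !!!x5 && x5 || !(!x2 && !!x2) && x5 || !x5 && (x2 || !x2)   — absorption
= !!!x5 && x5 || (x2 || !x2) && x5 || !x5 && (x2 || !x2)   — De Morgan
= !x5 && x5 || (x2 || !x2) && x5 || !x5 && (x2 || !x2)   — double negation
= !x5 && x5 || x2 || !x2   — distribution
= x2 || !x2   — complement / identity
= true   — complement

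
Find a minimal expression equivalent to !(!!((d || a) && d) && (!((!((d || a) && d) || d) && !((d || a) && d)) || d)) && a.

!(!!((d || a) && d) && (!((!((d || a) && d) || d) && !((d || a) && d)) || d)) && a
= !(!!((d || a) && d) && (!!((d || a) && d) || d)) && a   (absorption)
= !!!((d || a) && d) && a   (absorption)
= !!!d && a   (absorption)
= !d && a   (double negation)

!d && a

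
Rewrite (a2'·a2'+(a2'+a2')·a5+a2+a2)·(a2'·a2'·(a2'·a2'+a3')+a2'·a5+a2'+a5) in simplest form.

(a2'·a2'+(a2'+a2')·a5+a2+a2)·(a2'·a2'·(a2'·a2'+a3')+a2'·a5+a2'+a5)
= (a2'·a2'+a2'·a5+a2+a2)·(a2'·a2'·(a2'·a2'+a3')+a2'·a5+a2'+a5)   (idempotence)
= (a2'·a2'+a2'·a5+a2+a2)·(a2'·a2'+a2'·a5+a2'+a5)   (absorption)
= a2'·a2'+a2'·a5+(a2+a2)·(a2'+a5)   (distribution)
= a2'·(a2'+a5)+(a2+a2)·(a2'+a5)   (distribution)
= a2'·(a2'+a5)+a2·(a2'+a5)   (idempotence)
= a2'+a5   (distribution)

a2'+a5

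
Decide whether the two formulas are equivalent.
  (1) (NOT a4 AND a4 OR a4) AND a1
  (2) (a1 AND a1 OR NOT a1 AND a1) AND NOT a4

No

E1: (NOT a4 AND a4 OR a4) AND a1
    = a4 AND a1   (complement / identity)
E2: (a1 AND a1 OR NOT a1 AND a1) AND NOT a4
    = a1 AND NOT a4   (distribution)
These differ: at a1=1, a4=1, E1 = 1 but E2 = 0.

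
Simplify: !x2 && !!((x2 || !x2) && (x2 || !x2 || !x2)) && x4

!x2 && !!((x2 || !x2) && (x2 || !x2 || !x2)) && x4
= !x2 && (x2 || !x2) && (x2 || !x2 || !x2) && x4   (double negation)
= !x2 && (x2 || !x2) && (x2 || !x2) && x4   (idempotence)
= !x2 && (x2 || !x2) && x4   (idempotence)
= !x2 && x4   (complement / identity)

!x2 && x4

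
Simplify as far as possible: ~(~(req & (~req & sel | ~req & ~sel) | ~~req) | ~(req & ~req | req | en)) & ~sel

req & ~sel

~(~(req & (~req & sel | ~req & ~sel) | ~~req) | ~(req & ~req | req | en)) & ~sel
= ~(~(req & (~req & sel | ~req & ~sel) | req) | ~(req & ~req | req | en)) & ~sel   — double negation
= ~(~(req & ~req | req) | ~(req & ~req | req | en)) & ~sel   — distribution
= (req & ~req | req) & (req & ~req | req | en) & ~sel   — De Morgan
= (req & ~req | req) & ~sel   — absorption
= req & ~sel   — complement / identity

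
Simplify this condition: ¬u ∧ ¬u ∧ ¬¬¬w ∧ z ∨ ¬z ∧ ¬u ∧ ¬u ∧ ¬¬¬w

¬u ∧ ¬w

¬u ∧ ¬u ∧ ¬¬¬w ∧ z ∨ ¬z ∧ ¬u ∧ ¬u ∧ ¬¬¬w
= ¬u ∧ ¬u ∧ ¬¬¬w   (distribution)
= ¬u ∧ ¬¬¬w   (idempotence)
= ¬u ∧ ¬w   (double negation)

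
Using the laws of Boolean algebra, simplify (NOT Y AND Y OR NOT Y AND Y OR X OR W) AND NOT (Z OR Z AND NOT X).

(NOT Y AND Y OR NOT Y AND Y OR X OR W) AND NOT (Z OR Z AND NOT X)
= (NOT Y AND Y OR NOT Y AND Y OR X OR W) AND NOT Z
= (NOT Y AND Y OR X OR W) AND NOT Z
= (X OR W) AND NOT Z

(X OR W) AND NOT Z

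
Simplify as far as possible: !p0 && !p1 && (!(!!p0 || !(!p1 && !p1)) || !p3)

!p0 && !p1

!p0 && !p1 && (!(!!p0 || !(!p1 && !p1)) || !p3)
= !p0 && !p1 && (!(!!p0 || !!p1) || !p3)   — idempotence
= !p0 && !p1 && (!p0 && !p1 || !p3)   — De Morgan
= !p0 && !p1   — absorption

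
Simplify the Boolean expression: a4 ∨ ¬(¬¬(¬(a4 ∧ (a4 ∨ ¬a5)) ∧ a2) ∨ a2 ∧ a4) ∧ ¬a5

a4 ∨ ¬a2 ∧ ¬a5

a4 ∨ ¬(¬¬(¬(a4 ∧ (a4 ∨ ¬a5)) ∧ a2) ∨ a2 ∧ a4) ∧ ¬a5
= a4 ∨ ¬(¬¬(¬a4 ∧ a2) ∨ a2 ∧ a4) ∧ ¬a5   [absorption]
= a4 ∨ ¬(¬a4 ∧ a2 ∨ a2 ∧ a4) ∧ ¬a5   [double negation]
= a4 ∨ ¬a2 ∧ ¬a5   [distribution]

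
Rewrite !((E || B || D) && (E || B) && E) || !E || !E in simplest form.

!E

!((E || B || D) && (E || B) && E) || !E || !E
= !((E || B) && E) || !E || !E   (absorption)
= !E || !E || !E   (absorption)
= !E || !E   (idempotence)
= !E   (idempotence)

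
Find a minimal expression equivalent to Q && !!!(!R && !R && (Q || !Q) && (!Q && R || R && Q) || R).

Q && !R

Q && !!!(!R && !R && (Q || !Q) && (!Q && R || R && Q) || R)
= Q && !!!(!R && !R && (Q || !Q) && R || R)   (distribution)
= Q && !!!(!R && !R && R || R)   (complement / identity)
= Q && !(!R && !R && R || R)   (double negation)
= Q && !(!R && R || R)   (idempotence)
= Q && !R   (complement / identity)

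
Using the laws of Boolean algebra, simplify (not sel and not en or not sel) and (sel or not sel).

not sel

(not sel and not en or not sel) and (sel or not sel)
= not sel and (sel or not sel)   (absorption)
= not sel   (complement / identity)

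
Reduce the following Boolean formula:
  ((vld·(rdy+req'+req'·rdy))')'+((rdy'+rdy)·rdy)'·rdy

((vld·(rdy+req'+req'·rdy))')'+((rdy'+rdy)·rdy)'·rdy
= ((vld·(rdy+req'+req'·rdy))')'+rdy'·rdy   — complement / identity
= ((vld·(rdy+req'))')'+rdy'·rdy   — absorption
= ((vld·(rdy+req'))')'   — complement / identity
= vld·(rdy+req')   — double negation

vld·(rdy+req')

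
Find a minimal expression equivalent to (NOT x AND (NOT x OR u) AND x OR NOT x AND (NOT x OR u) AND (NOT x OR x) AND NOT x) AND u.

(NOT x AND (NOT x OR u) AND x OR NOT x AND (NOT x OR u) AND (NOT x OR x) AND NOT x) AND u
= (NOT x AND (NOT x OR u) AND x OR NOT x AND (NOT x OR u) AND NOT x) AND u   [complement / identity]
= NOT x AND (NOT x OR u) AND u   [distribution]
= NOT x AND u   [absorption]

NOT x AND u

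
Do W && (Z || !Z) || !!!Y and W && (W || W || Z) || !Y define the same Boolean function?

E1: W && (Z || !Z) || !!!Y
    = W && (Z || !Z) || !Y   [double negation]
    = W || !Y   [complement / identity]
E2: W && (W || W || Z) || !Y
    = W && (W || Z) || !Y   [idempotence]
    = W || !Y   [absorption]
Both reduce to W || !Y, so they are equivalent.

Yes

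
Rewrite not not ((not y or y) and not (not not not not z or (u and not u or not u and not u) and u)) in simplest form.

not not ((not y or y) and not (not not not not z or (u and not u or not u and not u) and u))
= (not y or y) and not (not not not not z or (u and not u or not u and not u) and u)   [double negation]
= (not y or y) and not (not not not not z or not u and u)   [distribution]
= not (not not not not z or not u and u)   [complement / identity]
= not not not not not z   [complement / identity]
= not not not z   [double negation]
= not z   [double negation]

not z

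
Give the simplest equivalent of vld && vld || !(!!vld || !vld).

vld

vld && vld || !(!!vld || !vld)
= vld && vld || !vld && vld
= vld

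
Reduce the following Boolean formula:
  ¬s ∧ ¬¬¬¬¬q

¬s ∧ ¬¬¬¬¬q
= ¬s ∧ ¬¬¬q   [double negation]
= ¬s ∧ ¬q   [double negation]

¬s ∧ ¬q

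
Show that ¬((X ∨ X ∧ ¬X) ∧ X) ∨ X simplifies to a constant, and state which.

¬((X ∨ X ∧ ¬X) ∧ X) ∨ X
= ¬(X ∧ X) ∨ X   (complement / identity)
= ¬X ∨ X   (idempotence)
= True   (complement)

True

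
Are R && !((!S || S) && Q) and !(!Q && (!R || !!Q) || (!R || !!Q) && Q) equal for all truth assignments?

Yes

E1: R && !((!S || S) && Q)
    = R && !Q   — complement / identity
E2: !(!Q && (!R || !!Q) || (!R || !!Q) && Q)
    = !(!R || !!Q)   — distribution
    = R && !Q   — De Morgan
Both reduce to R && !Q, so they are equivalent.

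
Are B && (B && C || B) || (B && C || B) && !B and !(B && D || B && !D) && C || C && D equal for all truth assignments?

No

E1: B && (B && C || B) || (B && C || B) && !B
    = B && C || B
    = B
E2: !(B && D || B && !D) && C || C && D
    = !B && C || C && D
    = (!B || D) && C
These differ: at B=0, C=1, D=1, E1 = 0 but E2 = 1.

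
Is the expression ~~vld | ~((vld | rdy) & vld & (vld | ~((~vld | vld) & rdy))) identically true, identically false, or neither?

identically true

~~vld | ~((vld | rdy) & vld & (vld | ~((~vld | vld) & rdy)))
= ~~vld | ~((vld | rdy) & vld & (vld | ~rdy))   (complement / identity)
= ~~vld | ~(vld & (vld | ~rdy))   (absorption)
= ~~vld | ~vld   (absorption)
= vld | ~vld   (double negation)
= 1   (complement)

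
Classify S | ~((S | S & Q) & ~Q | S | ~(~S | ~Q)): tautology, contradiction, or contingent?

tautology

S | ~((S | S & Q) & ~Q | S | ~(~S | ~Q))
= S | ~((S | S & Q) & ~Q | S | S & Q)   (De Morgan)
= S | ~(S | S & Q)   (absorption)
= S | ~S   (absorption)
= 1   (complement)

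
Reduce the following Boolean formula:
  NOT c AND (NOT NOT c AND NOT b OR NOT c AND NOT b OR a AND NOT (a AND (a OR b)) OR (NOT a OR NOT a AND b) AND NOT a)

NOT c AND (NOT NOT c AND NOT b OR NOT c AND NOT b OR a AND NOT (a AND (a OR b)) OR (NOT a OR NOT a AND b) AND NOT a)
= NOT c AND (c AND NOT b OR NOT c AND NOT b OR a AND NOT (a AND (a OR b)) OR (NOT a OR NOT a AND b) AND NOT a)   — double negation
= NOT c AND (NOT b OR a AND NOT (a AND (a OR b)) OR (NOT a OR NOT a AND b) AND NOT a)   — distribution
= NOT c AND (NOT b OR a AND NOT (a AND (a OR b)) OR NOT a AND NOT a)   — absorption
= NOT c AND (NOT b OR a AND NOT a OR NOT a AND NOT a)   — absorption
= NOT c AND (NOT b OR NOT a)   — distribution

NOT c AND (NOT b OR NOT a)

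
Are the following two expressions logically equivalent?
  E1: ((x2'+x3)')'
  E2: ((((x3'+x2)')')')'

E1: ((x2'+x3)')'
    = x2'+x3   (double negation)
E2: ((((x3'+x2)')')')'
    = ((x3'+x2)')'   (double negation)
    = x3'+x2   (double negation)
These differ: at x2=0, x3=1, E1 = 1 but E2 = 0.

No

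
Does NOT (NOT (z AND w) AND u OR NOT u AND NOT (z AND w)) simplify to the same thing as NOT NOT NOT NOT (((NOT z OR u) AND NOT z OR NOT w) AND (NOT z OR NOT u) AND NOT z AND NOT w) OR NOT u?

E1: NOT (NOT (z AND w) AND u OR NOT u AND NOT (z AND w))
    = NOT NOT (z AND w)   — distribution
    = z AND w   — double negation
E2: NOT NOT NOT NOT (((NOT z OR u) AND NOT z OR NOT w) AND (NOT z OR NOT u) AND NOT z AND NOT w) OR NOT u
    = NOT NOT NOT NOT (((NOT z OR u) AND NOT z OR NOT w) AND NOT z AND NOT w) OR NOT u   — absorption
    = NOT NOT NOT NOT ((NOT z OR NOT w) AND NOT z AND NOT w) OR NOT u   — absorption
    = NOT NOT ((NOT z OR NOT w) AND NOT z AND NOT w) OR NOT u   — double negation
    = NOT NOT (NOT z AND NOT w) OR NOT u   — absorption
    = NOT z AND NOT w OR NOT u   — double negation
These differ: at u=0, w=0, z=0, E1 = 0 but E2 = 1.

No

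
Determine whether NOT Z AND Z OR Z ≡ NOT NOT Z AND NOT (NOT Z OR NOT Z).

Yes

E1: NOT Z AND Z OR Z
    = Z   (complement / identity)
E2: NOT NOT Z AND NOT (NOT Z OR NOT Z)
    = NOT NOT Z AND NOT NOT Z   (idempotence)
    = NOT NOT Z   (idempotence)
    = Z   (double negation)
Both reduce to Z, so they are equivalent.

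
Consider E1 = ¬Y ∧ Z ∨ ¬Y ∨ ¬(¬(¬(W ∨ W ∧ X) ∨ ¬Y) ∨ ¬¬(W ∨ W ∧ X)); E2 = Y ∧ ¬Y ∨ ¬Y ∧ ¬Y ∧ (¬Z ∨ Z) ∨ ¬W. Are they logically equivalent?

Yes

E1: ¬Y ∧ Z ∨ ¬Y ∨ ¬(¬(¬(W ∨ W ∧ X) ∨ ¬Y) ∨ ¬¬(W ∨ W ∧ X))
    = ¬Y ∨ ¬(¬(¬(W ∨ W ∧ X) ∨ ¬Y) ∨ ¬¬(W ∨ W ∧ X))   — absorption
    = ¬Y ∨ (¬(W ∨ W ∧ X) ∨ ¬Y) ∧ ¬(W ∨ W ∧ X)   — De Morgan
    = ¬Y ∨ ¬(W ∨ W ∧ X)   — absorption
    = ¬Y ∨ ¬W   — absorption
E2: Y ∧ ¬Y ∨ ¬Y ∧ ¬Y ∧ (¬Z ∨ Z) ∨ ¬W
    = Y ∧ ¬Y ∨ ¬Y ∧ ¬Y ∨ ¬W   — complement / identity
    = ¬Y ∨ ¬W   — distribution
Both reduce to ¬Y ∨ ¬W, so they are equivalent.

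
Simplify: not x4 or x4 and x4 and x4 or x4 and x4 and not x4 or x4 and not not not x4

not x4 or x4 and x4 and x4 or x4 and x4 and not x4 or x4 and not not not x4
= not x4 or x4 and x4 and x4 or x4 and x4 and not x4 or x4 and not x4   (double negation)
= not x4 or x4 and x4 or x4 and not x4   (distribution)
= not x4 or x4   (distribution)
= True   (complement)

True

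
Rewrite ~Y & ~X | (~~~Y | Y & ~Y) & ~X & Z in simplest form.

~Y & ~X | (~~~Y | Y & ~Y) & ~X & Z
= ~Y & ~X | ~~~Y & ~X & Z
= ~Y & ~X | ~Y & ~X & Z
= (~X | ~X & Z) & ~Y
= ~X & ~Y

~X & ~Y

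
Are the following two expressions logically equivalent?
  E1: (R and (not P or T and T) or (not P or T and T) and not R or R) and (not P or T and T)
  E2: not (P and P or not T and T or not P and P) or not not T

Yes

E1: (R and (not P or T and T) or (not P or T and T) and not R or R) and (not P or T and T)
    = (not P or T and T or R) and (not P or T and T)
    = not P or T and T
    = not P or T
E2: not (P and P or not T and T or not P and P) or not not T
    = not (P and P or not T and T or not P and P) or T
    = not (P and P or not P and P) or T
    = not P or T
Both reduce to not P or T, so they are equivalent.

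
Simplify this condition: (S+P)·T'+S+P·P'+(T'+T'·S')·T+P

(S+P)·T'+S+P·P'+(T'+T'·S')·T+P
= (S+P)·T'+S+P·P'+T'·T+P   — absorption
= (S+P)·T'+S+T'·T+P   — complement / identity
= (S+P)·T'+S+P   — complement / identity
= S+P   — absorption

S+P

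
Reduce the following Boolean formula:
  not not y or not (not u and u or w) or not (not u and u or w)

not not y or not (not u and u or w) or not (not u and u or w)
= not not y or not (not u and u or w)   — idempotence
= not not y or not w   — complement / identity
= y or not w   — double negation

y or not w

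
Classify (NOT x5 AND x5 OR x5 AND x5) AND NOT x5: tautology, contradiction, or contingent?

contradiction

(NOT x5 AND x5 OR x5 AND x5) AND NOT x5
= x5 AND NOT x5
= FALSE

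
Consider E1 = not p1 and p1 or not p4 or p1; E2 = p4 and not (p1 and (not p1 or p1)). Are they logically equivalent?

E1: not p1 and p1 or not p4 or p1
    = not p4 or p1   (complement / identity)
E2: p4 and not (p1 and (not p1 or p1))
    = p4 and not p1   (complement / identity)
These differ: at p1=1, p4=0, E1 = 1 but E2 = 0.

No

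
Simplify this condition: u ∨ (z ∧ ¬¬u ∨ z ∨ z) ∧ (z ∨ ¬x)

u ∨ z

u ∨ (z ∧ ¬¬u ∨ z ∨ z) ∧ (z ∨ ¬x)
= u ∨ (z ∧ u ∨ z ∨ z) ∧ (z ∨ ¬x)
= u ∨ (z ∧ u ∨ z) ∧ (z ∨ ¬x)
= u ∨ z ∧ (z ∨ ¬x)
= u ∨ z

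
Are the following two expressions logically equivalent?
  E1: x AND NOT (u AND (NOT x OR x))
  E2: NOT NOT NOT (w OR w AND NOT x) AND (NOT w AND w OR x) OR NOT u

No

E1: x AND NOT (u AND (NOT x OR x))
    = x AND NOT u   — complement / identity
E2: NOT NOT NOT (w OR w AND NOT x) AND (NOT w AND w OR x) OR NOT u
    = NOT NOT NOT w AND (NOT w AND w OR x) OR NOT u   — absorption
    = NOT NOT NOT w AND x OR NOT u   — complement / identity
    = NOT w AND x OR NOT u   — double negation
These differ: at u=0, w=1, x=0, E1 = 0 but E2 = 1.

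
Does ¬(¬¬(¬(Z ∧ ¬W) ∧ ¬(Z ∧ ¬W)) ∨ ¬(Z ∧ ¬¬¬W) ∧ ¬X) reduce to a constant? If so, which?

¬(¬¬(¬(Z ∧ ¬W) ∧ ¬(Z ∧ ¬W)) ∨ ¬(Z ∧ ¬¬¬W) ∧ ¬X)
= ¬(¬¬¬(Z ∧ ¬W) ∨ ¬(Z ∧ ¬¬¬W) ∧ ¬X)
= ¬(¬¬¬(Z ∧ ¬W) ∨ ¬(Z ∧ ¬W) ∧ ¬X)
= ¬(¬(Z ∧ ¬W) ∨ ¬(Z ∧ ¬W) ∧ ¬X)
= ¬¬(Z ∧ ¬W)
= Z ∧ ¬W
This depends on W, Z, so it is not a constant.

no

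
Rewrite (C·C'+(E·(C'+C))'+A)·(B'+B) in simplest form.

(C·C'+(E·(C'+C))'+A)·(B'+B)
= (C·C'+E'+A)·(B'+B)   — complement / identity
= (E'+A)·(B'+B)   — complement / identity
= E'+A   — complement / identity

E'+A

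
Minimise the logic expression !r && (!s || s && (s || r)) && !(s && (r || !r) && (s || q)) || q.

!r && !s || q

!r && (!s || s && (s || r)) && !(s && (r || !r) && (s || q)) || q
= !r && (!s || s) && !(s && (r || !r) && (s || q)) || q   — absorption
= !r && (!s || s) && !(s && (s || q)) || q   — complement / identity
= !r && (!s || s) && !s || q   — absorption
= !r && !s || q   — complement / identity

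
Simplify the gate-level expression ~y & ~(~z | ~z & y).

~y & ~(~z | ~z & y)
= ~y & ~~z   [absorption]
= ~y & z   [double negation]

~y & z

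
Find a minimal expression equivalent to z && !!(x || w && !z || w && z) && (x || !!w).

z && (x || w)

z && !!(x || w && !z || w && z) && (x || !!w)
= z && (x || w && !z || w && z) && (x || !!w)   — double negation
= z && (x || w) && (x || !!w)   — distribution
= z && (x || w) && (x || w)   — double negation
= z && (x || w)   — idempotence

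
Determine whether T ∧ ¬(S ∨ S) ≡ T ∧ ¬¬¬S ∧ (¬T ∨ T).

E1: T ∧ ¬(S ∨ S)
    = T ∧ ¬S   — idempotence
E2: T ∧ ¬¬¬S ∧ (¬T ∨ T)
    = T ∧ ¬¬¬S   — complement / identity
    = T ∧ ¬S   — double negation
Both reduce to T ∧ ¬S, so they are equivalent.

Yes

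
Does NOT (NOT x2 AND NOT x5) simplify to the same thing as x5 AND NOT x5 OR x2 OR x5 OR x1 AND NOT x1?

E1: NOT (NOT x2 AND NOT x5)
    = x2 OR x5
E2: x5 AND NOT x5 OR x2 OR x5 OR x1 AND NOT x1
    = x5 AND NOT x5 OR x2 OR x5
    = x2 OR x5
Both reduce to x2 OR x5, so they are equivalent.

Yes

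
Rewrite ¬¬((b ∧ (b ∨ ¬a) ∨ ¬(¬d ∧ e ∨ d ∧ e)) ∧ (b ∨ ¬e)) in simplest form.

b ∨ ¬e

¬¬((b ∧ (b ∨ ¬a) ∨ ¬(¬d ∧ e ∨ d ∧ e)) ∧ (b ∨ ¬e))
= ¬¬((b ∧ (b ∨ ¬a) ∨ ¬e) ∧ (b ∨ ¬e))
= ¬¬((b ∨ ¬e) ∧ (b ∨ ¬e))
= ¬¬(b ∨ ¬e)
= b ∨ ¬e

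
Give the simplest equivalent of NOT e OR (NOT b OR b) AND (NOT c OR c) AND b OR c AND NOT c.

NOT e OR (NOT b OR b) AND (NOT c OR c) AND b OR c AND NOT c
= NOT e OR (NOT c OR c) AND b OR c AND NOT c
= NOT e OR b OR c AND NOT c
= NOT e OR b

NOT e OR b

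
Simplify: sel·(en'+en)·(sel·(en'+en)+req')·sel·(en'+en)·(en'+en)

sel·(en'+en)·(sel·(en'+en)+req')·sel·(en'+en)·(en'+en)
= sel·(en'+en)·sel·(en'+en)·(en'+en)   [absorption]
= sel·(en'+en)·sel·(en'+en)   [complement / identity]
= sel·(en'+en)   [idempotence]
= sel   [complement / identity]

sel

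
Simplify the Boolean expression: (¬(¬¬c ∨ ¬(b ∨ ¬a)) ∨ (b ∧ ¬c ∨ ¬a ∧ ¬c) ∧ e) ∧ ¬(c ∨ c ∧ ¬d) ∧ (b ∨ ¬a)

¬c ∧ (b ∨ ¬a)

(¬(¬¬c ∨ ¬(b ∨ ¬a)) ∨ (b ∧ ¬c ∨ ¬a ∧ ¬c) ∧ e) ∧ ¬(c ∨ c ∧ ¬d) ∧ (b ∨ ¬a)
= (¬(¬¬c ∨ ¬(b ∨ ¬a)) ∨ ¬c ∧ (b ∨ ¬a) ∧ e) ∧ ¬(c ∨ c ∧ ¬d) ∧ (b ∨ ¬a)   — distribution
= (¬c ∧ (b ∨ ¬a) ∨ ¬c ∧ (b ∨ ¬a) ∧ e) ∧ ¬(c ∨ c ∧ ¬d) ∧ (b ∨ ¬a)   — De Morgan
= ¬c ∧ (b ∨ ¬a) ∧ ¬(c ∨ c ∧ ¬d) ∧ (b ∨ ¬a)   — absorption
= ¬c ∧ (b ∨ ¬a) ∧ ¬c ∧ (b ∨ ¬a)   — absorption
= ¬c ∧ (b ∨ ¬a)   — idempotence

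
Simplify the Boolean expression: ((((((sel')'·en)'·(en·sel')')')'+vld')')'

en'+vld'

((((((sel')'·en)'·(en·sel')')')'+vld')')'
= ((((sel')'·en+en·sel')'+vld')')'   (De Morgan)
= ((sel')'·en+en·sel')'+vld'   (double negation)
= (sel·en+en·sel')'+vld'   (double negation)
= en'+vld'   (distribution)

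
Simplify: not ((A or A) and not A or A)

not ((A or A) and not A or A)
= not (A and not A or A)   — idempotence
= not A   — complement / identity

not A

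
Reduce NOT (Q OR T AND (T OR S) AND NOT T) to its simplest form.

NOT (Q OR T AND (T OR S) AND NOT T)
= NOT (Q OR T AND NOT T)   — absorption
= NOT Q   — complement / identity

NOT Q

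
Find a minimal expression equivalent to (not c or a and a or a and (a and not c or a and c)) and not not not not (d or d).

(not c or a) and d

(not c or a and a or a and (a and not c or a and c)) and not not not not (d or d)
= (not c or a and a or a and (a and not c or a and c)) and not not not not d   — idempotence
= (not c or a and a or a and a) and not not not not d   — distribution
= (not c or a and a) and not not not not d   — idempotence
= (not c or a and a) and not not d   — double negation
= (not c or a and a) and d   — double negation
= (not c or a) and d   — idempotence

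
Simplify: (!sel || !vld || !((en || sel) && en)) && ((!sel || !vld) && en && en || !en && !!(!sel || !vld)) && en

(!sel || !vld) && en

(!sel || !vld || !((en || sel) && en)) && ((!sel || !vld) && en && en || !en && !!(!sel || !vld)) && en
= (!sel || !vld || !en) && ((!sel || !vld) && en && en || !en && !!(!sel || !vld)) && en   (absorption)
= (!sel || !vld || !en) && ((!sel || !vld) && en || !en && !!(!sel || !vld)) && en   (idempotence)
= (!sel || !vld || !en) && ((!sel || !vld) && en || !en && (!sel || !vld)) && en   (double negation)
= (!sel || !vld || !en) && (!sel || !vld) && en   (distribution)
= (!sel || !vld) && en   (absorption)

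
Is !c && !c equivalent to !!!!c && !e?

E1: !c && !c
    = !c
E2: !!!!c && !e
    = !!c && !e
    = c && !e
These differ: at c=0, e=0, E1 = 1 but E2 = 0.

No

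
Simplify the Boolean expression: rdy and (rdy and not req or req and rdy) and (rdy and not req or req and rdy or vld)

rdy and (rdy and not req or req and rdy) and (rdy and not req or req and rdy or vld)
= rdy and (rdy and not req or req and rdy)   (absorption)
= rdy and rdy   (distribution)
= rdy   (idempotence)

rdy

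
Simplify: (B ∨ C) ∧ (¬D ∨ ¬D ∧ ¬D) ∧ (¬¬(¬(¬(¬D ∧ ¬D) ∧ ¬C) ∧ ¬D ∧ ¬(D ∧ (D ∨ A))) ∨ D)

(B ∨ C) ∧ (¬D ∨ ¬D ∧ ¬D) ∧ (¬¬(¬(¬(¬D ∧ ¬D) ∧ ¬C) ∧ ¬D ∧ ¬(D ∧ (D ∨ A))) ∨ D)
= (B ∨ C) ∧ (¬D ∨ ¬D ∧ ¬D) ∧ (¬¬(¬(¬(¬D ∧ ¬D) ∧ ¬C) ∧ ¬D ∧ ¬D) ∨ D)   — absorption
= (B ∨ C) ∧ (¬D ∨ ¬D ∧ ¬D) ∧ (¬¬((¬D ∧ ¬D ∨ C) ∧ ¬D ∧ ¬D) ∨ D)   — De Morgan
= (B ∨ C) ∧ (¬D ∨ ¬D ∧ ¬D) ∧ (¬¬(¬D ∧ ¬D) ∨ D)   — absorption
= (B ∨ C) ∧ (¬D ∨ ¬D ∧ ¬D) ∧ (¬D ∧ ¬D ∨ D)   — double negation
= (B ∨ C) ∧ (¬D ∧ ¬D ∨ ¬D ∧ D)   — distribution
= (B ∨ C) ∧ ¬D   — distribution

(B ∨ C) ∧ ¬D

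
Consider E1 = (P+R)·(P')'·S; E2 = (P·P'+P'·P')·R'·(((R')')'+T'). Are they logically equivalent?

No

E1: (P+R)·(P')'·S
    = (P+R)·P·S   [double negation]
    = P·S   [absorption]
E2: (P·P'+P'·P')·R'·(((R')')'+T')
    = P'·R'·(((R')')'+T')   [distribution]
    = P'·R'·(R'+T')   [double negation]
    = P'·R'   [absorption]
These differ: at P=1, R=0, S=1, T=0, E1 = 1 but E2 = 0.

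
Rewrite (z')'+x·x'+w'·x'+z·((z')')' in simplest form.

(z')'+x·x'+w'·x'+z·((z')')'
= (z')'+x·x'+w'·x'+z·z'   [double negation]
= z+x·x'+w'·x'+z·z'   [double negation]
= z+w'·x'+z·z'   [complement / identity]
= z+w'·x'   [complement / identity]

z+w'·x'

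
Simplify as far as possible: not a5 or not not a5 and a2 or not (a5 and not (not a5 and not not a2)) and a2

not a5 or a2

not a5 or not not a5 and a2 or not (a5 and not (not a5 and not not a2)) and a2
= not a5 or not not a5 and a2 or not (a5 and (a5 or not a2)) and a2   [De Morgan]
= not a5 or not not a5 and a2 or not a5 and a2   [absorption]
= not a5 or a5 and a2 or not a5 and a2   [double negation]
= not a5 or a2   [distribution]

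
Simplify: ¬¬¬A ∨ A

¬¬¬A ∨ A
= ¬A ∨ A   — double negation
= True   — complement

True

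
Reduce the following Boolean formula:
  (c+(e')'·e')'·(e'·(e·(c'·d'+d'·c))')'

(c+(e')'·e')'·(e'·(e·(c'·d'+d'·c))')'
= (c+(e')'·e')'·(e+e·(c'·d'+d'·c))   [De Morgan]
= (c+(e')'·e')'·(e+e·d')   [distribution]
= (c+e·e')'·(e+e·d')   [double negation]
= (c+e·e')'·e   [absorption]
= c'·e   [complement / identity]

c'·e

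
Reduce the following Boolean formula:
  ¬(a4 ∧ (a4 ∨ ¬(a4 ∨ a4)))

¬a4

¬(a4 ∧ (a4 ∨ ¬(a4 ∨ a4)))
= ¬(a4 ∧ (a4 ∨ ¬a4))   [idempotence]
= ¬a4   [complement / identity]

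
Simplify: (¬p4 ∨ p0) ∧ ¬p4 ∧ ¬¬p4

(¬p4 ∨ p0) ∧ ¬p4 ∧ ¬¬p4
= ¬p4 ∧ ¬¬p4   [absorption]
= ¬p4 ∧ p4   [double negation]
= False   [complement]

False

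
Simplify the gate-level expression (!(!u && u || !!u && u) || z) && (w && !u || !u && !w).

!u

(!(!u && u || !!u && u) || z) && (w && !u || !u && !w)
= (!(!u && u || u && u) || z) && (w && !u || !u && !w)   (double negation)
= (!u || z) && (w && !u || !u && !w)   (distribution)
= (!u || z) && !u   (distribution)
= !u   (absorption)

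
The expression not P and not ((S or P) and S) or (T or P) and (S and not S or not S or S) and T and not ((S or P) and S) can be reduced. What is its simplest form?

not P and not ((S or P) and S) or (T or P) and (S and not S or not S or S) and T and not ((S or P) and S)
= not ((S or P) and S) and (not P or (T or P) and (S and not S or not S or S) and T)
= not ((S or P) and S) and (not P or (T or P) and (not S or S) and T)
= not S and (not P or (T or P) and (not S or S) and T)
= not S and (not P or (T or P) and T)
= not S and (not P or T)

not S and (not P or T)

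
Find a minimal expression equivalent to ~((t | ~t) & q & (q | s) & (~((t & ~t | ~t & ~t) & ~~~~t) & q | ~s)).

~((t | ~t) & q & (q | s) & (~((t & ~t | ~t & ~t) & ~~~~t) & q | ~s))
= ~((t | ~t) & q & (q | s) & (~(~t & ~~~~t) & q | ~s))   — distribution
= ~((t | ~t) & q & (~(~t & ~~~~t) & q | ~s))   — absorption
= ~((t | ~t) & q & (~(~t & ~~t) & q | ~s))   — double negation
= ~((t | ~t) & q & ((t | ~t) & q | ~s))   — De Morgan
= ~((t | ~t) & q)   — absorption
= ~q   — complement / identity

~q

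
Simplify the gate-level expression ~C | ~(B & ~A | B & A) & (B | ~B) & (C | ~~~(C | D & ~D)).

~C | ~B

~C | ~(B & ~A | B & A) & (B | ~B) & (C | ~~~(C | D & ~D))
= ~C | ~(B & ~A | B & A) & (B | ~B) & (C | ~~~C)   (complement / identity)
= ~C | ~B & (B | ~B) & (C | ~~~C)   (distribution)
= ~C | ~B & (B | ~B) & (C | ~C)   (double negation)
= ~C | ~B & (C | ~C)   (complement / identity)
= ~C | ~B   (complement / identity)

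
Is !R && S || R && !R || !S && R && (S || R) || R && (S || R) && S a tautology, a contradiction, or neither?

neither

!R && S || R && !R || !S && R && (S || R) || R && (S || R) && S
= !R && S || R && !R || R && (S || R)   — distribution
= !R && (S || R) || R && (S || R)   — distribution
= S || R   — distribution
This depends on R, S, so it is not a constant.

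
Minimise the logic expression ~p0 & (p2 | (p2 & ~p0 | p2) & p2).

~p0 & (p2 | (p2 & ~p0 | p2) & p2)
= ~p0 & (p2 | p2 & p2)   (absorption)
= ~p0 & (p2 | p2)   (idempotence)
= ~p0 & p2   (idempotence)

~p0 & p2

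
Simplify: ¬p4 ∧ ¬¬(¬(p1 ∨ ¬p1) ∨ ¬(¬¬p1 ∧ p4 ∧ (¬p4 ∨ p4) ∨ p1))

¬p4 ∧ ¬p1

¬p4 ∧ ¬¬(¬(p1 ∨ ¬p1) ∨ ¬(¬¬p1 ∧ p4 ∧ (¬p4 ∨ p4) ∨ p1))
= ¬p4 ∧ ¬¬(¬(p1 ∨ ¬p1) ∨ ¬(¬¬p1 ∧ p4 ∨ p1))   — complement / identity
= ¬p4 ∧ ¬((p1 ∨ ¬p1) ∧ (¬¬p1 ∧ p4 ∨ p1))   — De Morgan
= ¬p4 ∧ ¬((p1 ∨ ¬p1) ∧ (p1 ∧ p4 ∨ p1))   — double negation
= ¬p4 ∧ ¬(p1 ∧ p4 ∨ p1)   — complement / identity
= ¬p4 ∧ ¬p1   — absorption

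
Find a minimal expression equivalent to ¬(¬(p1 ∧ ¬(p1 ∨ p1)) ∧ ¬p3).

¬(¬(p1 ∧ ¬(p1 ∨ p1)) ∧ ¬p3)
= p1 ∧ ¬(p1 ∨ p1) ∨ p3
= p1 ∧ ¬p1 ∨ p3
= p3

p3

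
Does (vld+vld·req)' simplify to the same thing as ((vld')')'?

Yes

E1: (vld+vld·req)'
    = vld'   [absorption]
E2: ((vld')')'
    = vld'   [double negation]
Both reduce to vld', so they are equivalent.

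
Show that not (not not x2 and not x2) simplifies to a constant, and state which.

not (not not x2 and not x2)
= not x2 or x2   — De Morgan
= True   — complement

True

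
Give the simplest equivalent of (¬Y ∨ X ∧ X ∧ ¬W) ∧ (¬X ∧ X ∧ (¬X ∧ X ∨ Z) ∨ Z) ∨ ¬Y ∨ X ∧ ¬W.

(¬Y ∨ X ∧ X ∧ ¬W) ∧ (¬X ∧ X ∧ (¬X ∧ X ∨ Z) ∨ Z) ∨ ¬Y ∨ X ∧ ¬W
= (¬Y ∨ X ∧ X ∧ ¬W) ∧ (¬X ∧ X ∨ Z) ∨ ¬Y ∨ X ∧ ¬W   (absorption)
= (¬Y ∨ X ∧ ¬W) ∧ (¬X ∧ X ∨ Z) ∨ ¬Y ∨ X ∧ ¬W   (idempotence)
= (¬Y ∨ X ∧ ¬W) ∧ Z ∨ ¬Y ∨ X ∧ ¬W   (complement / identity)
= ¬Y ∨ X ∧ ¬W   (absorption)

¬Y ∨ X ∧ ¬W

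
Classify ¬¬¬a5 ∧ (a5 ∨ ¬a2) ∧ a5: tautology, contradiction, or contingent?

contradiction

¬¬¬a5 ∧ (a5 ∨ ¬a2) ∧ a5
= ¬a5 ∧ (a5 ∨ ¬a2) ∧ a5   (double negation)
= ¬a5 ∧ a5   (absorption)
= False   (complement)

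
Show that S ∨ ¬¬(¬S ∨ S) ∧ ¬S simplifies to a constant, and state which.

True

S ∨ ¬¬(¬S ∨ S) ∧ ¬S
= S ∨ (¬S ∨ S) ∧ ¬S   — double negation
= S ∨ ¬S   — complement / identity
= True   — complement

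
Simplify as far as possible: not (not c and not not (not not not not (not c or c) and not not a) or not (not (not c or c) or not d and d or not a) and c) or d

not (not c and not not (not not not not (not c or c) and not not a) or not (not (not c or c) or not d and d or not a) and c) or d
= not (not c and not not (not not (not c or c) and not not a) or not (not (not c or c) or not d and d or not a) and c) or d   [double negation]
= not (not c and not not (not not (not c or c) and not not a) or not (not (not c or c) or not a) and c) or d   [complement / identity]
= not (not c and not (not (not c or c) or not a) or not (not (not c or c) or not a) and c) or d   [De Morgan]
= not not (not (not c or c) or not a) or d   [distribution]
= not ((not c or c) and a) or d   [De Morgan]
= not a or d   [complement / identity]

not a or d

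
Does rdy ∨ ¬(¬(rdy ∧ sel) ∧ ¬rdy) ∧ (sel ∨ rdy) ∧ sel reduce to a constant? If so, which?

rdy ∨ ¬(¬(rdy ∧ sel) ∧ ¬rdy) ∧ (sel ∨ rdy) ∧ sel
= rdy ∨ (rdy ∧ sel ∨ rdy) ∧ (sel ∨ rdy) ∧ sel
= rdy ∨ (rdy ∧ sel ∨ rdy) ∧ sel
= rdy ∨ rdy ∧ sel
= rdy
This depends on rdy, so it is not a constant.

no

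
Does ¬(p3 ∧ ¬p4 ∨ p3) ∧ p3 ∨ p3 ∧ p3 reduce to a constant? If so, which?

no

¬(p3 ∧ ¬p4 ∨ p3) ∧ p3 ∨ p3 ∧ p3
= ¬p3 ∧ p3 ∨ p3 ∧ p3
= p3
This depends on p3, so it is not a constant.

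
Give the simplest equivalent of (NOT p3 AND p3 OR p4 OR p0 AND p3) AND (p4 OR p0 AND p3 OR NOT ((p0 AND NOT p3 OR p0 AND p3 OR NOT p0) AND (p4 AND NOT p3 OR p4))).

p4 OR p0 AND p3

(NOT p3 AND p3 OR p4 OR p0 AND p3) AND (p4 OR p0 AND p3 OR NOT ((p0 AND NOT p3 OR p0 AND p3 OR NOT p0) AND (p4 AND NOT p3 OR p4)))
= (NOT p3 AND p3 OR p4 OR p0 AND p3) AND (p4 OR p0 AND p3 OR NOT ((p0 OR NOT p0) AND (p4 AND NOT p3 OR p4)))   [distribution]
= (p4 OR p0 AND p3) AND (p4 OR p0 AND p3 OR NOT ((p0 OR NOT p0) AND (p4 AND NOT p3 OR p4)))   [complement / identity]
= (p4 OR p0 AND p3) AND (p4 OR p0 AND p3 OR NOT (p4 AND NOT p3 OR p4))   [complement / identity]
= (p4 OR p0 AND p3) AND (p4 OR p0 AND p3 OR NOT p4)   [absorption]
= p4 OR p0 AND p3   [absorption]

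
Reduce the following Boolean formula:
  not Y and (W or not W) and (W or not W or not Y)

not Y

not Y and (W or not W) and (W or not W or not Y)
= not Y and (W or not W)
= not Y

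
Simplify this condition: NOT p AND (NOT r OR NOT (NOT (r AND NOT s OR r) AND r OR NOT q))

NOT p AND (NOT r OR q)

NOT p AND (NOT r OR NOT (NOT (r AND NOT s OR r) AND r OR NOT q))
= NOT p AND (NOT r OR NOT (NOT r AND r OR NOT q))   — absorption
= NOT p AND (NOT r OR NOT NOT q)   — complement / identity
= NOT p AND (NOT r OR q)   — double negation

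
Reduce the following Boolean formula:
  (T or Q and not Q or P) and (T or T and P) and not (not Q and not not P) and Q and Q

(T or Q and not Q or P) and (T or T and P) and not (not Q and not not P) and Q and Q
= (T or Q and not Q or P) and (T or T and P) and not (not Q and not not P) and Q
= (T or Q and not Q or P) and (T or T and P) and (Q or not P) and Q
= (T or P) and (T or T and P) and (Q or not P) and Q
= (T or P) and T and (Q or not P) and Q
= T and (Q or not P) and Q
= T and Q

T and Q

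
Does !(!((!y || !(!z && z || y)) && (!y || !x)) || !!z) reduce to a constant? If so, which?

!(!((!y || !(!z && z || y)) && (!y || !x)) || !!z)
= !(!(!y || !(!z && z || y) && !x) || !!z)   (distribution)
= (!y || !(!z && z || y) && !x) && !z   (De Morgan)
= (!y || !y && !x) && !z   (complement / identity)
= !y && !z   (absorption)
This depends on y, z, so it is not a constant.

no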